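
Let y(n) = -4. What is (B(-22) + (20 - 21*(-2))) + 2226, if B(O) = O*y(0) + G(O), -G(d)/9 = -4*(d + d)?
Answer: 792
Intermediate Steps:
G(d) = 72*d (G(d) = -(-36)*(d + d) = -(-36)*2*d = -(-72)*d = 72*d)
B(O) = 68*O (B(O) = O*(-4) + 72*O = -4*O + 72*O = 68*O)
(B(-22) + (20 - 21*(-2))) + 2226 = (68*(-22) + (20 - 21*(-2))) + 2226 = (-1496 + (20 + 42)) + 2226 = (-1496 + 62) + 2226 = -1434 + 2226 = 792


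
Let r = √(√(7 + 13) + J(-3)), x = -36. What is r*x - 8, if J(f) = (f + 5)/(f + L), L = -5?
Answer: -8 - 18*√(-1 + 8*√5) ≈ -81.972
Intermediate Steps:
J(f) = (5 + f)/(-5 + f) (J(f) = (f + 5)/(f - 5) = (5 + f)/(-5 + f))
r = √(-¼ + 2*√5) (r = √(√(7 + 13) + (5 - 3)/(-5 - 3)) = √(√20 + 2/(-8)) = √(2*√5 - ⅛*2) = √(2*√5 - ¼) = √(-¼ + 2*√5) ≈ 2.0548)
r*x - 8 = (√(-1 + 8*√5)/2)*(-36) - 8 = -18*√(-1 + 8*√5) - 8 = -8 - 18*√(-1 + 8*√5)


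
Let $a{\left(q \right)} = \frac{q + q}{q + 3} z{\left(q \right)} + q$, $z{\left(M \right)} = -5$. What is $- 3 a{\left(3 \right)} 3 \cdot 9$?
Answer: $162$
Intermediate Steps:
$a{\left(q \right)} = q - \frac{10 q}{3 + q}$ ($a{\left(q \right)} = \frac{q + q}{q + 3} \left(-5\right) + q = \frac{2 q}{3 + q} \left(-5\right) + q = - \frac{10 q}{3 + q} + q = q - \frac{10 q}{3 + q}$)
$- 3 a{\left(3 \right)} 3 \cdot 9 = - 3 \frac{3 \left(-7 + 3\right)}{3 + 3} \cdot 3 \cdot 9 = - 3 \cdot 3 \cdot \frac{1}{6} \left(-4\right) 3 \cdot 9 = \left(-3\right) \left(-2\right) 3 \cdot 9 = 6 \cdot 3 \cdot 9 = 18 \cdot 9 = 162$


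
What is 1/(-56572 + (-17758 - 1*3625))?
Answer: -1/77955 ≈ -1.2828e-5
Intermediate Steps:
1/(-56572 + (-17758 - 1*3625)) = 1/(-56572 + (-17758 - 3625)) = 1/(-56572 - 21383) = 1/(-77955) = -1/77955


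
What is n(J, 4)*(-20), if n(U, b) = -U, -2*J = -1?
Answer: 10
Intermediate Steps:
J = 1/2 (J = -1/2*(-1) = 1/2 ≈ 0.50000)
n(J, 4)*(-20) = -1*1/2*(-20) = -1/2*(-20) = 10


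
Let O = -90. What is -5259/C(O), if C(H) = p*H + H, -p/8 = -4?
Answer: 1753/990 ≈ 1.7707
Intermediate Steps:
p = 32 (p = -8*(-4) = 32)
C(H) = 33*H (C(H) = 32*H + H = 33*H)
-5259/C(O) = -5259/(33*(-90)) = -5259/(-2970) = -5259*(-1/2970) = 1753/990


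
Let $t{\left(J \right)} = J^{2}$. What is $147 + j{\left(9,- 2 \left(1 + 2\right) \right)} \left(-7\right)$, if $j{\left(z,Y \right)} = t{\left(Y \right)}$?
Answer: $-105$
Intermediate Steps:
$j{\left(z,Y \right)} = Y^{2}$
$147 + j{\left(9,- 2 \left(1 + 2\right) \right)} \left(-7\right) = 147 + \left(- 2 \left(1 + 2\right)\right)^{2} \left(-7\right) = 147 + \left(\left(-2\right) 3\right)^{2} \left(-7\right) = 147 + \left(-6\right)^{2} \left(-7\right) = 147 + 36 \left(-7\right) = 147 - 252 = -105$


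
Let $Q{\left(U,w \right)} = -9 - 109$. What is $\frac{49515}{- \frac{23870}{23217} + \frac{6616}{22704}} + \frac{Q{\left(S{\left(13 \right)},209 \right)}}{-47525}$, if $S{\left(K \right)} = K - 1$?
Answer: $- \frac{51684001529288444}{768995704175} \approx -67210.0$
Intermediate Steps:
$S{\left(K \right)} = -1 + K$
$Q{\left(U,w \right)} = -118$ ($Q{\left(U,w \right)} = -9 - 109 = -118$)
$\frac{49515}{- \frac{23870}{23217} + \frac{6616}{22704}} + \frac{Q{\left(S{\left(13 \right)},209 \right)}}{-47525} = \frac{49515}{- \frac{23870}{23217} + \frac{6616}{22704}} - \frac{118}{-47525} = \frac{49515}{\left(-23870\right) \frac{1}{23217} + 6616 \cdot \frac{1}{22704}} - - \frac{118}{47525} = \frac{49515}{- \frac{23870}{23217} + \frac{827}{2838}} + \frac{118}{47525} = \frac{49515}{- \frac{16180867}{21963282}} + \frac{118}{47525} = 49515 \left(- \frac{21963282}{16180867}\right) + \frac{118}{47525} = - \frac{1087511908230}{16180867} + \frac{118}{47525} = - \frac{51684001529288444}{768995704175}$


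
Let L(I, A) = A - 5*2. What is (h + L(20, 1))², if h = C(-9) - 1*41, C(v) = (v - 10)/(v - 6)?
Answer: 534361/225 ≈ 2374.9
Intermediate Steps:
C(v) = (-10 + v)/(-6 + v)
h = -596/15 (h = (-10 - 9)/(-6 - 9) - 1*41 = -19/(-15) - 41 = -1/15*(-19) - 41 = 19/15 - 41 = -596/15 ≈ -39.733)
L(I, A) = -10 + A (L(I, A) = A - 10 = -10 + A)
(h + L(20, 1))² = (-596/15 + (-10 + 1))² = (-596/15 - 9)² = (-731/15)² = 534361/225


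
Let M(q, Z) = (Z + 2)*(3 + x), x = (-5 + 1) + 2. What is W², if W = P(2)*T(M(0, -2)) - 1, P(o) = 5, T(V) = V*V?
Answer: 1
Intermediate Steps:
x = -2 (x = -4 + 2 = -2)
M(q, Z) = 2 + Z (M(q, Z) = (Z + 2)*(3 - 2) = (2 + Z)*1 = 2 + Z)
T(V) = V²
W = -1 (W = 5*(2 - 2)² - 1 = 5*0² - 1 = 5*0 - 1 = 0 - 1 = -1)
W² = (-1)² = 1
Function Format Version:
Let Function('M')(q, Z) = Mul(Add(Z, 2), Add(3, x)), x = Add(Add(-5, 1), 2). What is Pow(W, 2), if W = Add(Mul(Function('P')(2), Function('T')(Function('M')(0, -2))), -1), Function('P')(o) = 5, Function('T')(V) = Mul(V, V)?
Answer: 1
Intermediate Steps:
x = -2 (x = Add(-4, 2) = -2)
Function('M')(q, Z) = Add(2, Z) (Function('M')(q, Z) = Mul(Add(Z, 2), Add(3, -2)) = Mul(Add(2, Z), 1) = Add(2, Z))
Function('T')(V) = Pow(V, 2)
W = -1 (W = Add(Mul(5, Pow(Add(2, -2), 2)), -1) = Add(Mul(5, Pow(0, 2)), -1) = Add(Mul(5, 0), -1) = Add(0, -1) = -1)
Pow(W, 2) = Pow(-1, 2) = 1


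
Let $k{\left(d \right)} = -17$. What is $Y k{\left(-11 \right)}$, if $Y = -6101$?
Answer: $103717$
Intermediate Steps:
$Y k{\left(-11 \right)} = \left(-6101\right) \left(-17\right) = 103717$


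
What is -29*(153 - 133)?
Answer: -580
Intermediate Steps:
-29*(153 - 133) = -29*20 = -580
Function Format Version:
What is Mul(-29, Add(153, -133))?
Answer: -580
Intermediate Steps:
Mul(-29, Add(153, -133)) = Mul(-29, 20) = -580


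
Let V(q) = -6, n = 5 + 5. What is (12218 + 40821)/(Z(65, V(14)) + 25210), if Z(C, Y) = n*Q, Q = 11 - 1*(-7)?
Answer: 53039/25390 ≈ 2.0890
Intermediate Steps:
n = 10
Q = 18 (Q = 11 + 7 = 18)
Z(C, Y) = 180 (Z(C, Y) = 10*18 = 180)
(12218 + 40821)/(Z(65, V(14)) + 25210) = (12218 + 40821)/(180 + 25210) = 53039/25390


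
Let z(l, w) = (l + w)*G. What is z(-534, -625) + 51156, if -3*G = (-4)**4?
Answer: 450172/3 ≈ 1.5006e+5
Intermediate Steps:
G = -256/3 (G = -1/3*(-4)**4 = -1/3*256 = -256/3 ≈ -85.333)
z(l, w) = -256*l/3 - 256*w/3 (z(l, w) = (l + w)*(-256/3) = -256*l/3 - 256*w/3)
z(-534, -625) + 51156 = (-256/3*(-534) - 256/3*(-625)) + 51156 = (45568 + 160000/3) + 51156 = 296704/3 + 51156 = 450172/3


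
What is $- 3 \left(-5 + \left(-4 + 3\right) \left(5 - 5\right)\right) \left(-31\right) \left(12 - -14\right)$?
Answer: $-12090$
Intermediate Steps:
$- 3 \left(-5 + \left(-4 + 3\right) \left(5 - 5\right)\right) \left(-31\right) \left(12 - -14\right) = - 3 \left(-5 - 0\right) \left(-31\right) \left(12 + 14\right) = - 3 \left(-5 + 0\right) \left(-31\right) 26 = \left(-3\right) \left(-5\right) \left(-31\right) 26 = 15 \left(-31\right) 26 = \left(-465\right) 26 = -12090$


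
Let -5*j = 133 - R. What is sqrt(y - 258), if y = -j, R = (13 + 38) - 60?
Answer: 2*I*sqrt(1435)/5 ≈ 15.153*I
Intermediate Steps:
R = -9 (R = 51 - 60 = -9)
j = -142/5 (j = -(133 - 1*(-9))/5 = -(133 + 9)/5 = -1/5*142 = -142/5 ≈ -28.400)
y = 142/5 (y = -1*(-142/5) = 142/5 ≈ 28.400)
sqrt(y - 258) = sqrt(142/5 - 258) = sqrt(-1148/5) = 2*I*sqrt(1435)/5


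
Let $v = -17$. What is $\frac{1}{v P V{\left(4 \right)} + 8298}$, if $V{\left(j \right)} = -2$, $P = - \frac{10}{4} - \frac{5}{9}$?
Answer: $\frac{9}{73747} \approx 0.00012204$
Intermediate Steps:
$P = - \frac{55}{18}$ ($P = \left(-10\right) \frac{1}{4} - \frac{5}{9} = - \frac{5}{2} - \frac{5}{9} = - \frac{55}{18} \approx -3.0556$)
$\frac{1}{v P V{\left(4 \right)} + 8298} = \frac{1}{\left(-17\right) \left(- \frac{55}{18}\right) \left(-2\right) + 8298} = \frac{1}{\frac{935}{18} \left(-2\right) + 8298} = \frac{1}{- \frac{935}{9} + 8298} = \frac{1}{\frac{73747}{9}} = \frac{9}{73747}$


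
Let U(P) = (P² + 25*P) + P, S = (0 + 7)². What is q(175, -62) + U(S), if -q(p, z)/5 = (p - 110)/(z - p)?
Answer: 871300/237 ≈ 3676.4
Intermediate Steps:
q(p, z) = -5*(-110 + p)/(z - p) (q(p, z) = -5*(p - 110)/(z - p) = -5*(-110 + p)/(z - p))
S = 49 (S = 7² = 49)
U(P) = P² + 26*P
q(175, -62) + U(S) = 5*(-110 + 175)/(175 - 1*(-62)) + 49*(26 + 49) = 5*65/(175 + 62) + 49*75 = 5*65/237 + 3675 = 5*(1/237)*65 + 3675 = 325/237 + 3675 = 871300/237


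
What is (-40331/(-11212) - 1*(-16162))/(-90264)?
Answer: -60416225/337346656 ≈ -0.17909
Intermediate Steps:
(-40331/(-11212) - 1*(-16162))/(-90264) = (-40331*(-1/11212) + 16162)*(-1/90264) = (40331/11212 + 16162)*(-1/90264) = (181248675/11212)*(-1/90264) = -60416225/337346656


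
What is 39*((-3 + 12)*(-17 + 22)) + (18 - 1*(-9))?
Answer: 1782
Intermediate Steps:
39*((-3 + 12)*(-17 + 22)) + (18 - 1*(-9)) = 39*(9*5) + (18 + 9) = 39*45 + 27 = 1755 + 27 = 1782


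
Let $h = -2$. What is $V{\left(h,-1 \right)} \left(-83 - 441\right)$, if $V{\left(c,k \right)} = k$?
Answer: $524$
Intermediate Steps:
$V{\left(h,-1 \right)} \left(-83 - 441\right) = - (-83 - 441) = \left(-1\right) \left(-524\right) = 524$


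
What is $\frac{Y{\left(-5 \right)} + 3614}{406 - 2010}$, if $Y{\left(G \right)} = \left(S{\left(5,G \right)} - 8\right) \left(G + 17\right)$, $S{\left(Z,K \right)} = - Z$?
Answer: $- \frac{1729}{802} \approx -2.1559$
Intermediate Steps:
$Y{\left(G \right)} = -221 - 13 G$ ($Y{\left(G \right)} = \left(\left(-1\right) 5 - 8\right) \left(G + 17\right) = \left(-5 - 8\right) \left(17 + G\right) = - 13 \left(17 + G\right) = -221 - 13 G$)
$\frac{Y{\left(-5 \right)} + 3614}{406 - 2010} = \frac{\left(-221 - -65\right) + 3614}{406 - 2010} = \frac{\left(-221 + 65\right) + 3614}{-1604} = \left(-156 + 3614\right) \left(- \frac{1}{1604}\right) = 3458 \left(- \frac{1}{1604}\right) = - \frac{1729}{802}$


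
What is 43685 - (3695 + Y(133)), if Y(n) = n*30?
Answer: 36000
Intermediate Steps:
Y(n) = 30*n
43685 - (3695 + Y(133)) = 43685 - (3695 + 30*133) = 43685 - (3695 + 3990) = 43685 - 1*7685 = 43685 - 7685 = 36000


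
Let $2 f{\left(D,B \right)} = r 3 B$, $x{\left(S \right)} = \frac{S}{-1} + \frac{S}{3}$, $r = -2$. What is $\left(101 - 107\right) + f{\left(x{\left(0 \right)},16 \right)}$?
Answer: $-54$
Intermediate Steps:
$x{\left(S \right)} = - \frac{2 S}{3}$ ($x{\left(S \right)} = S \left(-1\right) + S \frac{1}{3} = - S + \frac{S}{3} = - \frac{2 S}{3}$)
$f{\left(D,B \right)} = - 3 B$ ($f{\left(D,B \right)} = \frac{\left(-2\right) 3 B}{2} = \frac{\left(-6\right) B}{2} = - 3 B$)
$\left(101 - 107\right) + f{\left(x{\left(0 \right)},16 \right)} = \left(101 - 107\right) - 48 = -6 - 48 = -54$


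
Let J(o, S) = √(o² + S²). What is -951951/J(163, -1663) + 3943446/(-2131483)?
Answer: -3943446/2131483 - 951951*√2792138/2792138 ≈ -571.55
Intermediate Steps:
J(o, S) = √(S² + o²)
-951951/J(163, -1663) + 3943446/(-2131483) = -951951/√((-1663)² + 163²) + 3943446/(-2131483) = -951951/√(2765569 + 26569) + 3943446*(-1/2131483) = -951951*√2792138/2792138 - 3943446/2131483 = -3943446/2131483 - 951951*√2792138/2792138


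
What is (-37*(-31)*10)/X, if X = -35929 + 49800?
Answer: 11470/13871 ≈ 0.82691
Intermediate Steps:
X = 13871
(-37*(-31)*10)/X = (-37*(-31)*10)/13871 = (1147*10)*(1/13871) = 11470*(1/13871) = 11470/13871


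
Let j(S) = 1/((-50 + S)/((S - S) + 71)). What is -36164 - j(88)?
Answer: -1374303/38 ≈ -36166.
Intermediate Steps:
j(S) = 1/(-50/71 + S/71) (j(S) = 1/((-50 + S)/(0 + 71)) = 1/((-50 + S)/71) = 1/((-50 + S)*(1/71)) = 1/(-50/71 + S/71))
-36164 - j(88) = -36164 - 71/(-50 + 88) = -36164 - 71/38 = -1374303/38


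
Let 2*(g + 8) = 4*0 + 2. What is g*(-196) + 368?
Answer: 1740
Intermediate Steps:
g = -7 (g = -8 + (4*0 + 2)/2 = -8 + (0 + 2)/2 = -8 + (½)*2 = -8 + 1 = -7)
g*(-196) + 368 = -7*(-196) + 368 = 1372 + 368 = 1740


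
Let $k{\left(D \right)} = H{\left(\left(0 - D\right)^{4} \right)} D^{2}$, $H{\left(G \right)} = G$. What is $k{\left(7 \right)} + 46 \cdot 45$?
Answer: $119719$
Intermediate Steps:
$k{\left(D \right)} = D^{6}$ ($k{\left(D \right)} = \left(0 - D\right)^{4} D^{2} = \left(- D\right)^{4} D^{2} = D^{4} D^{2} = D^{6}$)
$k{\left(7 \right)} + 46 \cdot 45 = 7^{6} + 46 \cdot 45 = 117649 + 2070 = 119719$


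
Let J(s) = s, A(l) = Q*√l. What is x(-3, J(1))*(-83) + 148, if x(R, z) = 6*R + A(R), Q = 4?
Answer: 1642 - 332*I*√3 ≈ 1642.0 - 575.04*I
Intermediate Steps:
A(l) = 4*√l
x(R, z) = 4*√R + 6*R (x(R, z) = 6*R + 4*√R = 4*√R + 6*R)
x(-3, J(1))*(-83) + 148 = (4*√(-3) + 6*(-3))*(-83) + 148 = (4*(I*√3) - 18)*(-83) + 148 = (4*I*√3 - 18)*(-83) + 148 = (-18 + 4*I*√3)*(-83) + 148 = (1494 - 332*I*√3) + 148 = 1642 - 332*I*√3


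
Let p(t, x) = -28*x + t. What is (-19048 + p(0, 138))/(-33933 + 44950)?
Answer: -22912/11017 ≈ -2.0797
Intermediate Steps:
p(t, x) = t - 28*x
(-19048 + p(0, 138))/(-33933 + 44950) = (-19048 + (0 - 28*138))/(-33933 + 44950) = (-19048 + (0 - 3864))/11017 = (-19048 - 3864)*(1/11017) = -22912*1/11017 = -22912/11017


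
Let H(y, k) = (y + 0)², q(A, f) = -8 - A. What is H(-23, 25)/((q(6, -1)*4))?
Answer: -529/56 ≈ -9.4464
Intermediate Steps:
H(y, k) = y²
H(-23, 25)/((q(6, -1)*4)) = (-23)²/(((-8 - 1*6)*4)) = 529/(((-8 - 6)*4)) = 529/((-14*4)) = 529/(-56) = 529*(-1/56) = -529/56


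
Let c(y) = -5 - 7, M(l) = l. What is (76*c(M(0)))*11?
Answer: -10032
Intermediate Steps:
c(y) = -12
(76*c(M(0)))*11 = (76*(-12))*11 = -912*11 = -10032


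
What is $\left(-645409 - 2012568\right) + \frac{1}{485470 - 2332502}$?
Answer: $- \frac{4909368574265}{1847032} \approx -2.658 \cdot 10^{6}$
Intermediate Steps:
$\left(-645409 - 2012568\right) + \frac{1}{485470 - 2332502} = -2657977 + \frac{1}{-1847032} = -2657977 - \frac{1}{1847032} = - \frac{4909368574265}{1847032}$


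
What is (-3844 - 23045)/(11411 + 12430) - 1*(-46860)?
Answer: 372387457/7947 ≈ 46859.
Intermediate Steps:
(-3844 - 23045)/(11411 + 12430) - 1*(-46860) = -26889/23841 + 46860 = -26889*1/23841 + 46860 = -8963/7947 + 46860 = 372387457/7947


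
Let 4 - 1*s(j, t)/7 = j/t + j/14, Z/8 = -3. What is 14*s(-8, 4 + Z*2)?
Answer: 4732/11 ≈ 430.18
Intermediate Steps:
Z = -24 (Z = 8*(-3) = -24)
s(j, t) = 28 - j/2 - 7*j/t (s(j, t) = 28 - 7*(j/t + j/14) = 28 - 7*(j/14 + j/t) = 28 + (-j/2 - 7*j/t) = 28 - j/2 - 7*j/t)
14*s(-8, 4 + Z*2) = 14*(28 - ½*(-8) - 7*(-8)/(4 - 24*2)) = 14*(28 + 4 - 7*(-8)/(4 - 48)) = 14*(28 + 4 - 7*(-8)/(-44)) = 14*(28 + 4 - 7*(-8)*(-1/44)) = 14*(28 + 4 - 14/11) = 14*(338/11) = 4732/11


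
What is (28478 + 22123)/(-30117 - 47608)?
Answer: -50601/77725 ≈ -0.65103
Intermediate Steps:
(28478 + 22123)/(-30117 - 47608) = 50601/(-77725) = 50601*(-1/77725) = -50601/77725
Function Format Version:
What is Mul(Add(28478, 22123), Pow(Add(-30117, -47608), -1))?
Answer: Rational(-50601, 77725) ≈ -0.65103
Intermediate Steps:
Mul(Add(28478, 22123), Pow(Add(-30117, -47608), -1)) = Mul(50601, Pow(-77725, -1)) = Mul(50601, Rational(-1, 77725)) = Rational(-50601, 77725)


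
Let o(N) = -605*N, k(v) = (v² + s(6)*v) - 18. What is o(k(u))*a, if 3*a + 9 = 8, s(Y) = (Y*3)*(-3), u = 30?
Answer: -148830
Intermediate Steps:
s(Y) = -9*Y (s(Y) = (3*Y)*(-3) = -9*Y)
k(v) = -18 + v² - 54*v (k(v) = (v² + (-9*6)*v) - 18 = (v² - 54*v) - 18 = -18 + v² - 54*v)
a = -⅓ (a = -3 + (⅓)*8 = -3 + 8/3 = -⅓ ≈ -0.33333)
o(k(u))*a = -605*(-18 + 30² - 54*30)*(-⅓) = -605*(-18 + 900 - 1620)*(-⅓) = -605*(-738)*(-⅓) = 446490*(-⅓) = -148830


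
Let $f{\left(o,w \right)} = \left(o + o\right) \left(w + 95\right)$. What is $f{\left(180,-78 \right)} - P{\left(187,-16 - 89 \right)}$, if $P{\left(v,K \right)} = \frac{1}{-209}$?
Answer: $\frac{1279081}{209} \approx 6120.0$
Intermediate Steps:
$f{\left(o,w \right)} = 2 o \left(95 + w\right)$
$P{\left(v,K \right)} = - \frac{1}{209}$
$f{\left(180,-78 \right)} - P{\left(187,-16 - 89 \right)} = 2 \cdot 180 \left(95 - 78\right) - - \frac{1}{209} = 2 \cdot 180 \cdot 17 + \frac{1}{209} = 6120 + \frac{1}{209} = \frac{1279081}{209}$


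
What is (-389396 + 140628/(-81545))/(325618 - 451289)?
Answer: 31753437448/10247841695 ≈ 3.0985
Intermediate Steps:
(-389396 + 140628/(-81545))/(325618 - 451289) = (-389396 + 140628*(-1/81545))/(-125671) = (-389396 - 140628/81545)*(-1/125671) = -31753437448/81545*(-1/125671) = 31753437448/10247841695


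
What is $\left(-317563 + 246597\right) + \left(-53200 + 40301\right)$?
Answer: $-83865$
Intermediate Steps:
$\left(-317563 + 246597\right) + \left(-53200 + 40301\right) = -70966 - 12899 = -83865$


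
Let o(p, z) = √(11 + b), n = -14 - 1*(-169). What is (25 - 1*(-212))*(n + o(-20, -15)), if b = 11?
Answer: 36735 + 237*√22 ≈ 37847.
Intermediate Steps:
n = 155 (n = -14 + 169 = 155)
o(p, z) = √22 (o(p, z) = √(11 + 11) = √22)
(25 - 1*(-212))*(n + o(-20, -15)) = (25 - 1*(-212))*(155 + √22) = (25 + 212)*(155 + √22) = 237*(155 + √22) = 36735 + 237*√22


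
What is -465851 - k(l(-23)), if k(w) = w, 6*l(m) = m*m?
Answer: -2795635/6 ≈ -4.6594e+5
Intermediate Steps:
l(m) = m²/6 (l(m) = (m*m)/6 = m²/6)
-465851 - k(l(-23)) = -465851 - (-23)²/6 = -465851 - 529/6 = -2795635/6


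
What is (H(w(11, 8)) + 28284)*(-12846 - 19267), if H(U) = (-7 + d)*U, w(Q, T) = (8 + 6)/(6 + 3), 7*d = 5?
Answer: -8171730884/9 ≈ -9.0797e+8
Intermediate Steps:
d = 5/7 (d = (⅐)*5 = 5/7 ≈ 0.71429)
w(Q, T) = 14/9
H(U) = -44*U/7 (H(U) = (-7 + 5/7)*U = -44*U/7)
(H(w(11, 8)) + 28284)*(-12846 - 19267) = (-44/7*14/9 + 28284)*(-12846 - 19267) = (-88/9 + 28284)*(-32113) = (254468/9)*(-32113) = -8171730884/9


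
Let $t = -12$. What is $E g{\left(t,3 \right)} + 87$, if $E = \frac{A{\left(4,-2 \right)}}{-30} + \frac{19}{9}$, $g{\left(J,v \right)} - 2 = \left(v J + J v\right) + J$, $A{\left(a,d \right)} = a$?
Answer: $- \frac{3383}{45} \approx -75.178$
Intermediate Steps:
$g{\left(J,v \right)} = 2 + J + 2 J v$ ($g{\left(J,v \right)} = 2 + \left(\left(v J + J v\right) + J\right) = 2 + \left(\left(J v + J v\right) + J\right) = 2 + \left(2 J v + J\right) = 2 + \left(J + 2 J v\right) = 2 + J + 2 J v$)
$E = \frac{89}{45}$ ($E = \frac{4}{-30} + \frac{19}{9} = 4 \left(- \frac{1}{30}\right) + 19 \cdot \frac{1}{9} = - \frac{2}{15} + \frac{19}{9} = \frac{89}{45} \approx 1.9778$)
$E g{\left(t,3 \right)} + 87 = \frac{89 \left(2 - 12 + 2 \left(-12\right) 3\right)}{45} + 87 = \frac{89 \left(2 - 12 - 72\right)}{45} + 87 = \frac{89}{45} \left(-82\right) + 87 = - \frac{7298}{45} + 87 = - \frac{3383}{45}$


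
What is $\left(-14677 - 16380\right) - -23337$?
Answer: $-7720$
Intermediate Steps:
$\left(-14677 - 16380\right) - -23337 = \left(-14677 - 16380\right) + 23337 = -31057 + 23337 = -7720$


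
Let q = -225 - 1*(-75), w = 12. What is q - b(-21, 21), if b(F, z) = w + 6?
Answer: -168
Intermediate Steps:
b(F, z) = 18 (b(F, z) = 12 + 6 = 18)
q = -150 (q = -225 + 75 = -150)
q - b(-21, 21) = -150 - 1*18 = -150 - 18 = -168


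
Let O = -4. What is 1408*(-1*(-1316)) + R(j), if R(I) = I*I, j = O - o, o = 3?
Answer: 1852977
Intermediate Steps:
j = -7 (j = -4 - 1*3 = -4 - 3 = -7)
R(I) = I**2
1408*(-1*(-1316)) + R(j) = 1408*(-1*(-1316)) + (-7)**2 = 1408*1316 + 49 = 1852928 + 49 = 1852977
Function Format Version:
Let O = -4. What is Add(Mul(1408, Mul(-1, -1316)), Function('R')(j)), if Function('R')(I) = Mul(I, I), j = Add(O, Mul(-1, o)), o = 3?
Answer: 1852977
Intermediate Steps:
j = -7 (j = Add(-4, Mul(-1, 3)) = Add(-4, -3) = -7)
Function('R')(I) = Pow(I, 2)
Add(Mul(1408, Mul(-1, -1316)), Function('R')(j)) = Add(Mul(1408, Mul(-1, -1316)), Pow(-7, 2)) = Add(Mul(1408, 1316), 49) = Add(1852928, 49) = 1852977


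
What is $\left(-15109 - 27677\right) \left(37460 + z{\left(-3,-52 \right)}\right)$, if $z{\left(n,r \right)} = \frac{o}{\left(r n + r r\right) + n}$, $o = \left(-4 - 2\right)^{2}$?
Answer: $- \frac{4579097031216}{2857} \approx -1.6028 \cdot 10^{9}$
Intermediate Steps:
$o = 36$ ($o = \left(-6\right)^{2} = 36$)
$z{\left(n,r \right)} = \frac{36}{n + r^{2} + n r}$ ($z{\left(n,r \right)} = \frac{36}{\left(r n + r r\right) + n} = \frac{36}{\left(n r + r^{2}\right) + n} = \frac{36}{\left(r^{2} + n r\right) + n} = \frac{36}{n + r^{2} + n r}$)
$\left(-15109 - 27677\right) \left(37460 + z{\left(-3,-52 \right)}\right) = \left(-15109 - 27677\right) \left(37460 + \frac{36}{-3 + \left(-52\right)^{2} - -156}\right) = - 42786 \left(37460 + \frac{36}{-3 + 2704 + 156}\right) = - 42786 \left(37460 + \frac{36}{2857}\right) = \left(-42786\right) \frac{107023256}{2857} = - \frac{4579097031216}{2857}$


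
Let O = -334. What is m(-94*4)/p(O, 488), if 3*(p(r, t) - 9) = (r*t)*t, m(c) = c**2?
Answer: -424128/79540069 ≈ -0.0053323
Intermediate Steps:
p(r, t) = 9 + r*t**2/3 (p(r, t) = 9 + ((r*t)*t)/3 = 9 + (r*t**2)/3 = 9 + r*t**2/3)
m(-94*4)/p(O, 488) = (-94*4)**2/(9 + (1/3)*(-334)*488**2) = (-376)**2/(9 + (1/3)*(-334)*238144) = 141376/(9 - 79540096/3) = 141376/(-79540069/3) = 141376*(-3/79540069) = -424128/79540069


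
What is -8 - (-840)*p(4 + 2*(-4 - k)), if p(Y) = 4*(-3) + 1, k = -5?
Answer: -9248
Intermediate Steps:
p(Y) = -11 (p(Y) = -12 + 1 = -11)
-8 - (-840)*p(4 + 2*(-4 - k)) = -8 - (-840)*(-11) = -8 - 105*88 = -8 - 9240 = -9248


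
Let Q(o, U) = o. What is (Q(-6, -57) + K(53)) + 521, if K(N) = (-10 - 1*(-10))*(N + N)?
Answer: 515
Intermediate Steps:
K(N) = 0 (K(N) = (-10 + 10)*(2*N) = 0*(2*N) = 0)
(Q(-6, -57) + K(53)) + 521 = (-6 + 0) + 521 = -6 + 521 = 515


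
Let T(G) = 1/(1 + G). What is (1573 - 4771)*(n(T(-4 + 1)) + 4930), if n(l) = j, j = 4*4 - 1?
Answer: -15814110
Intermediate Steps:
j = 15 (j = 16 - 1 = 15)
n(l) = 15
(1573 - 4771)*(n(T(-4 + 1)) + 4930) = (1573 - 4771)*(15 + 4930) = -3198*4945 = -15814110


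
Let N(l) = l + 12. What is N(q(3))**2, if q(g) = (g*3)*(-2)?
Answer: 36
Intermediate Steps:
q(g) = -6*g (q(g) = (3*g)*(-2) = -6*g)
N(l) = 12 + l
N(q(3))**2 = (12 - 6*3)**2 = (12 - 18)**2 = (-6)**2 = 36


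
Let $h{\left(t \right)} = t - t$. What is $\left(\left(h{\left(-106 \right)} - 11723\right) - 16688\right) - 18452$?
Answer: $-46863$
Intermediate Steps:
$h{\left(t \right)} = 0$
$\left(\left(h{\left(-106 \right)} - 11723\right) - 16688\right) - 18452 = \left(\left(0 - 11723\right) - 16688\right) - 18452 = \left(-11723 - 16688\right) - 18452 = -28411 - 18452 = -46863$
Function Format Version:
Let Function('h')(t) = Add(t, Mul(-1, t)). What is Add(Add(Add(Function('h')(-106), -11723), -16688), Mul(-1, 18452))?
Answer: -46863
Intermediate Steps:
Function('h')(t) = 0
Add(Add(Add(Function('h')(-106), -11723), -16688), Mul(-1, 18452)) = Add(Add(Add(0, -11723), -16688), Mul(-1, 18452)) = Add(Add(-11723, -16688), -18452) = Add(-28411, -18452) = -46863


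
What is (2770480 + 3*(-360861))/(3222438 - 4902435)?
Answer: -1687897/1679997 ≈ -1.0047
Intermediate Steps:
(2770480 + 3*(-360861))/(3222438 - 4902435) = (2770480 - 1082583)/(-1679997) = 1687897*(-1/1679997) = -1687897/1679997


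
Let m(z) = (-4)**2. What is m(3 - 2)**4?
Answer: 65536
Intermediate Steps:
m(z) = 16
m(3 - 2)**4 = 16**4 = 65536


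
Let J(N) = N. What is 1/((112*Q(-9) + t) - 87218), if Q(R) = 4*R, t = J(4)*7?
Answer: -1/91222 ≈ -1.0962e-5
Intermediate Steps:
t = 28 (t = 4*7 = 28)
1/((112*Q(-9) + t) - 87218) = 1/((112*(4*(-9)) + 28) - 87218) = 1/((112*(-36) + 28) - 87218) = 1/((-4032 + 28) - 87218) = 1/(-4004 - 87218) = 1/(-91222) = -1/91222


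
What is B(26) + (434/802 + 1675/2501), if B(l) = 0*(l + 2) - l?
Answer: -24861034/1002901 ≈ -24.789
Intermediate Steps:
B(l) = -l (B(l) = 0*(2 + l) - l = 0 - l = -l)
B(26) + (434/802 + 1675/2501) = -1*26 + (434/802 + 1675/2501) = -26 + (434*(1/802) + 1675*(1/2501)) = -26 + (217/401 + 1675/2501) = -26 + 1214392/1002901 = -24861034/1002901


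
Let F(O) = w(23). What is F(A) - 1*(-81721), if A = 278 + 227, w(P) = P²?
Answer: 82250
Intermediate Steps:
A = 505
F(O) = 529 (F(O) = 23² = 529)
F(A) - 1*(-81721) = 529 - 1*(-81721) = 529 + 81721 = 82250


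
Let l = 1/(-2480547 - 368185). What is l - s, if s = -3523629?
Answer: 10037874688427/2848732 ≈ 3.5236e+6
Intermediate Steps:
l = -1/2848732 (l = 1/(-2848732) = -1/2848732 ≈ -3.5103e-7)
l - s = -1/2848732 - 1*(-3523629) = -1/2848732 + 3523629 = 10037874688427/2848732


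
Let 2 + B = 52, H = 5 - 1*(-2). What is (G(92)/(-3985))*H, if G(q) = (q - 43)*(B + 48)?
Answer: -33614/3985 ≈ -8.4351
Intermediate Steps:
H = 7 (H = 5 + 2 = 7)
B = 50 (B = -2 + 52 = 50)
G(q) = -4214 + 98*q (G(q) = (q - 43)*(50 + 48) = (-43 + q)*98 = -4214 + 98*q)
(G(92)/(-3985))*H = ((-4214 + 98*92)/(-3985))*7 = ((-4214 + 9016)*(-1/3985))*7 = (4802*(-1/3985))*7 = -4802/3985*7 = -33614/3985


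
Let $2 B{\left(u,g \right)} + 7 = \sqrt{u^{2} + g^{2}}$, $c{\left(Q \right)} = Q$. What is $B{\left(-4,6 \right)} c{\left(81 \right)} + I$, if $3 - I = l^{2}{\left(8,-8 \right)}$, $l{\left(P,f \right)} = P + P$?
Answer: $- \frac{1073}{2} + 81 \sqrt{13} \approx -244.45$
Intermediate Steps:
$l{\left(P,f \right)} = 2 P$
$B{\left(u,g \right)} = - \frac{7}{2} + \frac{\sqrt{g^{2} + u^{2}}}{2}$ ($B{\left(u,g \right)} = - \frac{7}{2} + \frac{\sqrt{u^{2} + g^{2}}}{2} = - \frac{7}{2} + \frac{\sqrt{g^{2} + u^{2}}}{2}$)
$I = -253$ ($I = 3 - \left(2 \cdot 8\right)^{2} = 3 - 16^{2} = 3 - 256 = -253$)
$B{\left(-4,6 \right)} c{\left(81 \right)} + I = \left(- \frac{7}{2} + \frac{\sqrt{6^{2} + \left(-4\right)^{2}}}{2}\right) 81 - 253 = \left(- \frac{7}{2} + \frac{\sqrt{36 + 16}}{2}\right) 81 - 253 = \left(- \frac{7}{2} + \frac{\sqrt{52}}{2}\right) 81 - 253 = \left(- \frac{7}{2} + \frac{2 \sqrt{13}}{2}\right) 81 - 253 = \left(- \frac{7}{2} + \sqrt{13}\right) 81 - 253 = \left(- \frac{567}{2} + 81 \sqrt{13}\right) - 253 = - \frac{1073}{2} + 81 \sqrt{13}$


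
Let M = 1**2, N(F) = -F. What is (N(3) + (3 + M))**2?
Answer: 1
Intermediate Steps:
M = 1
(N(3) + (3 + M))**2 = (-1*3 + (3 + 1))**2 = (-3 + 4)**2 = 1**2 = 1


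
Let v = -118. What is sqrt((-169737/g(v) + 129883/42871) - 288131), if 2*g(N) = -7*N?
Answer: I*sqrt(90454835247112397803)/17705723 ≈ 537.16*I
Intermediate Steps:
g(N) = -7*N/2 (g(N) = (-7*N)/2 = -7*N/2)
sqrt((-169737/g(v) + 129883/42871) - 288131) = sqrt((-169737/((-7/2*(-118))) + 129883/42871) - 288131) = sqrt((-169737/413 + 129883*(1/42871)) - 288131) = sqrt((-169737*1/413 + 129883/42871) - 288131) = sqrt((-169737/413 + 129883/42871) - 288131) = sqrt(-7223153248/17705723 - 288131) = sqrt(-5108790826961/17705723) = I*sqrt(90454835247112397803)/17705723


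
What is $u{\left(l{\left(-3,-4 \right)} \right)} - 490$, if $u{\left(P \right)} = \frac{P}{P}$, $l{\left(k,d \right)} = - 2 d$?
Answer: $-489$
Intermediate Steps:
$u{\left(P \right)} = 1$
$u{\left(l{\left(-3,-4 \right)} \right)} - 490 = 1 - 490 = -489$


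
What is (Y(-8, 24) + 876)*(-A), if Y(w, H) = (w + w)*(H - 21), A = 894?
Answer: -740232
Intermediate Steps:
Y(w, H) = 2*w*(-21 + H) (Y(w, H) = (2*w)*(-21 + H) = 2*w*(-21 + H))
(Y(-8, 24) + 876)*(-A) = (2*(-8)*(-21 + 24) + 876)*(-1*894) = (2*(-8)*3 + 876)*(-894) = (-48 + 876)*(-894) = 828*(-894) = -740232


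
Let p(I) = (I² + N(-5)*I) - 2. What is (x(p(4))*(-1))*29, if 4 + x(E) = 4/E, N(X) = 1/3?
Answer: 2494/23 ≈ 108.43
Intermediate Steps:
N(X) = ⅓
p(I) = -2 + I² + I/3 (p(I) = (I² + I/3) - 2 = -2 + I² + I/3)
x(E) = -4 + 4/E
(x(p(4))*(-1))*29 = ((-4 + 4/(-2 + 4² + (⅓)*4))*(-1))*29 = ((-4 + 4/(-2 + 16 + 4/3))*(-1))*29 = ((-4 + 4/(46/3))*(-1))*29 = ((-4 + 4*(3/46))*(-1))*29 = ((-4 + 6/23)*(-1))*29 = -86/23*(-1)*29 = (86/23)*29 = 2494/23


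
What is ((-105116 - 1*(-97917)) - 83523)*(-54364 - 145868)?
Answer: 18165447504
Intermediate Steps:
((-105116 - 1*(-97917)) - 83523)*(-54364 - 145868) = ((-105116 + 97917) - 83523)*(-200232) = (-7199 - 83523)*(-200232) = -90722*(-200232) = 18165447504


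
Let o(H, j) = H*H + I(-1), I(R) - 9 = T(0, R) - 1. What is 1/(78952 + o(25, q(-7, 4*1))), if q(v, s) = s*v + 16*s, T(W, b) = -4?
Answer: 1/79581 ≈ 1.2566e-5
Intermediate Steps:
I(R) = 4 (I(R) = 9 + (-4 - 1) = 9 - 5 = 4)
q(v, s) = 16*s + s*v
o(H, j) = 4 + H**2 (o(H, j) = H*H + 4 = H**2 + 4 = 4 + H**2)
1/(78952 + o(25, q(-7, 4*1))) = 1/(78952 + (4 + 25**2)) = 1/(78952 + (4 + 625)) = 1/(78952 + 629) = 1/79581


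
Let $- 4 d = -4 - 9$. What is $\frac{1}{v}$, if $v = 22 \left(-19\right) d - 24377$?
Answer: $- \frac{2}{51471} \approx -3.8857 \cdot 10^{-5}$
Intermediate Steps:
$d = \frac{13}{4}$ ($d = - \frac{-4 - 9}{4} = \left(- \frac{1}{4}\right) \left(-13\right) = \frac{13}{4} \approx 3.25$)
$v = - \frac{51471}{2}$ ($v = 22 \left(-19\right) \frac{13}{4} - 24377 = \left(-418\right) \frac{13}{4} - 24377 = - \frac{2717}{2} - 24377 = - \frac{51471}{2} \approx -25736.0$)
$\frac{1}{v} = \frac{1}{- \frac{51471}{2}} = - \frac{2}{51471}$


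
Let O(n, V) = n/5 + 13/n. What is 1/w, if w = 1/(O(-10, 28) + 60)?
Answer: 567/10 ≈ 56.700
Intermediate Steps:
O(n, V) = 13/n + n/5 (O(n, V) = n*(⅕) + 13/n = n/5 + 13/n = 13/n + n/5)
w = 10/567 (w = 1/((13/(-10) + (⅕)*(-10)) + 60) = 1/((13*(-⅒) - 2) + 60) = 1/((-13/10 - 2) + 60) = 1/(-33/10 + 60) = 1/(567/10) = 10/567 ≈ 0.017637)
1/w = 1/(10/567) = 567/10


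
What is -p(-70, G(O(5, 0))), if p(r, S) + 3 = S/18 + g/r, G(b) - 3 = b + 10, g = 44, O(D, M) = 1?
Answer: 898/315 ≈ 2.8508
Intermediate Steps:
G(b) = 13 + b (G(b) = 3 + (b + 10) = 3 + (10 + b) = 13 + b)
p(r, S) = -3 + 44/r + S/18 (p(r, S) = -3 + (S/18 + 44/r) = -3 + (44/r + S/18) = -3 + 44/r + S/18)
-p(-70, G(O(5, 0))) = -(-3 + 44/(-70) + (13 + 1)/18) = -(-3 + 44*(-1/70) + (1/18)*14) = -(-3 - 22/35 + 7/9) = -1*(-898/315) = 898/315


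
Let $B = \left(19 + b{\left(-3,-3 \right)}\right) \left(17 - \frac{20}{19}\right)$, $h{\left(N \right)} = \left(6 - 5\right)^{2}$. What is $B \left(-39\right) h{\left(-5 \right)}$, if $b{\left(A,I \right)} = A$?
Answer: $- \frac{189072}{19} \approx -9951.2$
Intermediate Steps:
$h{\left(N \right)} = 1$ ($h{\left(N \right)} = 1^{2} = 1$)
$B = \frac{4848}{19}$ ($B = \left(19 - 3\right) \left(17 - \frac{20}{19}\right) = 16 \left(17 - \frac{20}{19}\right) = 16 \cdot \frac{303}{19} = \frac{4848}{19} \approx 255.16$)
$B \left(-39\right) h{\left(-5 \right)} = \frac{4848}{19} \left(-39\right) 1 = \left(- \frac{189072}{19}\right) 1 = - \frac{189072}{19}$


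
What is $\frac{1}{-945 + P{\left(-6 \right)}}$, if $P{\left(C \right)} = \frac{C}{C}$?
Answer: $- \frac{1}{944} \approx -0.0010593$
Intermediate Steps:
$P{\left(C \right)} = 1$
$\frac{1}{-945 + P{\left(-6 \right)}} = \frac{1}{-945 + 1} = \frac{1}{-944} = - \frac{1}{944}$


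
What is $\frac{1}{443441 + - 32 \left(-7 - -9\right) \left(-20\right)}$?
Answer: $\frac{1}{444721} \approx 2.2486 \cdot 10^{-6}$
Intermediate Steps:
$\frac{1}{443441 + - 32 \left(-7 - -9\right) \left(-20\right)} = \frac{1}{443441 + - 32 \left(-7 + 9\right) \left(-20\right)} = \frac{1}{443441 + \left(-32\right) 2 \left(-20\right)} = \frac{1}{443441 - -1280} = \frac{1}{443441 + 1280} = \frac{1}{444721}$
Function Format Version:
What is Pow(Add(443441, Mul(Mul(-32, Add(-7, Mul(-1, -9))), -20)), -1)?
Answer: Rational(1, 444721) ≈ 2.2486e-6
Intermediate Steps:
Pow(Add(443441, Mul(Mul(-32, Add(-7, Mul(-1, -9))), -20)), -1) = Pow(Add(443441, Mul(Mul(-32, Add(-7, 9)), -20)), -1) = Pow(Add(443441, Mul(Mul(-32, 2), -20)), -1) = Pow(Add(443441, Mul(-64, -20)), -1) = Pow(Add(443441, 1280), -1) = Pow(444721, -1) = Rational(1, 444721)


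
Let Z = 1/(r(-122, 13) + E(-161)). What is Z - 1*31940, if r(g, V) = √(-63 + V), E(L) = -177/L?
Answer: (-25711700*√2 + 5653219*I)/(-177*I + 805*√2) ≈ -31940.0 - 0.13808*I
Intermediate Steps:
Z = 1/(177/161 + 5*I*√2) (Z = 1/(√(-63 + 13) - 177/(-161)) = 1/(√(-50) - 177*(-1/161)) = 1/(5*I*√2 + 177/161) = 1/(177/161 + 5*I*√2) ≈ 0.021469 - 0.13808*I)
Z - 1*31940 = (28497/1327379 - 129605*I*√2/1327379) - 1*31940 = (28497/1327379 - 129605*I*√2/1327379) - 31940 = -42396456763/1327379 - 129605*I*√2/1327379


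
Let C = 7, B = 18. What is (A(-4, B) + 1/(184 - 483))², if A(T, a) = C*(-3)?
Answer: 39438400/89401 ≈ 441.14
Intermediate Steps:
A(T, a) = -21 (A(T, a) = 7*(-3) = -21)
(A(-4, B) + 1/(184 - 483))² = (-21 + 1/(184 - 483))² = (-21 + 1/(-299))² = (-21 - 1/299)² = (-6280/299)² = 39438400/89401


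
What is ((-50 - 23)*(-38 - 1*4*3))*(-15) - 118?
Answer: -54868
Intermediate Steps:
((-50 - 23)*(-38 - 1*4*3))*(-15) - 118 = -73*(-38 - 4*3)*(-15) - 118 = -73*(-38 - 12)*(-15) - 118 = -73*(-50)*(-15) - 118 = 3650*(-15) - 118 = -54750 - 118 = -54868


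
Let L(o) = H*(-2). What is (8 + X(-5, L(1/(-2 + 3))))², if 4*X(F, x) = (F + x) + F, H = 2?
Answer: 81/4 ≈ 20.250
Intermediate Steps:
L(o) = -4 (L(o) = 2*(-2) = -4)
X(F, x) = F/2 + x/4 (X(F, x) = ((F + x) + F)/4 = (x + 2*F)/4 = F/2 + x/4)
(8 + X(-5, L(1/(-2 + 3))))² = (8 + ((½)*(-5) + (¼)*(-4)))² = (8 + (-5/2 - 1))² = (8 - 7/2)² = (9/2)² = 81/4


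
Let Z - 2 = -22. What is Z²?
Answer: 400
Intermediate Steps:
Z = -20 (Z = 2 - 22 = -20)
Z² = (-20)² = 400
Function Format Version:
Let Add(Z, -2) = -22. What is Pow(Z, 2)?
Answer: 400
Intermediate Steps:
Z = -20 (Z = Add(2, -22) = -20)
Pow(Z, 2) = Pow(-20, 2) = 400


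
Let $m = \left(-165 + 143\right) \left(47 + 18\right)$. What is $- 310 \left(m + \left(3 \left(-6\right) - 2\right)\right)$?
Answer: $449500$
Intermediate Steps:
$m = -1430$ ($m = \left(-22\right) 65 = -1430$)
$- 310 \left(m + \left(3 \left(-6\right) - 2\right)\right) = - 310 \left(-1430 + \left(3 \left(-6\right) - 2\right)\right) = - 310 \left(-1430 - 20\right) = \left(-310\right) \left(-1450\right) = 449500$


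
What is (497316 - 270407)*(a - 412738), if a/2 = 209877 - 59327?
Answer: -25331666942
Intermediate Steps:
a = 301100 (a = 2*(209877 - 59327) = 2*150550 = 301100)
(497316 - 270407)*(a - 412738) = (497316 - 270407)*(301100 - 412738) = 226909*(-111638) = -25331666942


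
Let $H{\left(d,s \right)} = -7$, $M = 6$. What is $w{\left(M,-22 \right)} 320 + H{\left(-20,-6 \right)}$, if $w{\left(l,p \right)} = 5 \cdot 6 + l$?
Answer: $11513$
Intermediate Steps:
$w{\left(l,p \right)} = 30 + l$
$w{\left(M,-22 \right)} 320 + H{\left(-20,-6 \right)} = \left(30 + 6\right) 320 - 7 = 36 \cdot 320 - 7 = 11520 - 7 = 11513$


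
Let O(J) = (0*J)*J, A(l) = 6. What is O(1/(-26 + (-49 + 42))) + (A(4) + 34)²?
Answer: 1600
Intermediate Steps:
O(J) = 0 (O(J) = 0*J = 0)
O(1/(-26 + (-49 + 42))) + (A(4) + 34)² = 0 + (6 + 34)² = 0 + 40² = 0 + 1600 = 1600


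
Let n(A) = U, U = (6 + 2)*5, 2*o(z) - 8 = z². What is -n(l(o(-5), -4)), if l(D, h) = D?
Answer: -40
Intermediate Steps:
o(z) = 4 + z²/2
U = 40 (U = 8*5 = 40)
n(A) = 40
-n(l(o(-5), -4)) = -1*40 = -40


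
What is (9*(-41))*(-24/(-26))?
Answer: -4428/13 ≈ -340.62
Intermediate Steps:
(9*(-41))*(-24/(-26)) = -(-8856)*(-1)/26 = -369*12/13 = -4428/13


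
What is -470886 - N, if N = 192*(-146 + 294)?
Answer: -499302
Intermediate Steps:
N = 28416 (N = 192*148 = 28416)
-470886 - N = -470886 - 1*28416 = -470886 - 28416 = -499302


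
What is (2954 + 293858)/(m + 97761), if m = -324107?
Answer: -148406/113173 ≈ -1.3113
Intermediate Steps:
(2954 + 293858)/(m + 97761) = (2954 + 293858)/(-324107 + 97761) = 296812/(-226346) = 296812*(-1/226346) = -148406/113173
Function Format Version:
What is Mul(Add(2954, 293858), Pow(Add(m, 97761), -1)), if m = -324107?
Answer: Rational(-148406, 113173) ≈ -1.3113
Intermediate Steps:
Mul(Add(2954, 293858), Pow(Add(m, 97761), -1)) = Mul(Add(2954, 293858), Pow(Add(-324107, 97761), -1)) = Mul(296812, Pow(-226346, -1)) = Mul(296812, Rational(-1, 226346)) = Rational(-148406, 113173)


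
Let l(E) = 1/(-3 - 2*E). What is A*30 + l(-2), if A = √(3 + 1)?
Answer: 61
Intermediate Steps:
A = 2 (A = √4 = 2)
A*30 + l(-2) = 2*30 - 1/(3 + 2*(-2)) = 60 - 1/(3 - 4) = 60 - 1/(-1) = 60 - 1*(-1) = 60 + 1 = 61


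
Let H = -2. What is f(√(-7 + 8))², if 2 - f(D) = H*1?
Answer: 16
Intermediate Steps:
f(D) = 4 (f(D) = 2 - (-2) = 2 - 1*(-2) = 2 + 2 = 4)
f(√(-7 + 8))² = 4² = 16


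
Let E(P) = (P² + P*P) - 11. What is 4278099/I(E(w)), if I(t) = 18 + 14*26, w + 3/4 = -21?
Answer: 4278099/382 ≈ 11199.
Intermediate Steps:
w = -87/4 (w = -¾ - 21 = -87/4 ≈ -21.750)
E(P) = -11 + 2*P² (E(P) = (P² + P²) - 11 = 2*P² - 11 = -11 + 2*P²)
I(t) = 382 (I(t) = 18 + 364 = 382)
4278099/I(E(w)) = 4278099/382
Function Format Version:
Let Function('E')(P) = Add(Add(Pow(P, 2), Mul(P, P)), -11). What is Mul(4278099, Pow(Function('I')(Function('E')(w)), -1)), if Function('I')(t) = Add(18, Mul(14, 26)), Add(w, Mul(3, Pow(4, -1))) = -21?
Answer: Rational(4278099, 382) ≈ 11199.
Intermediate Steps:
w = Rational(-87, 4) (w = Add(Rational(-3, 4), -21) = Rational(-87, 4) ≈ -21.750)
Function('E')(P) = Add(-11, Mul(2, Pow(P, 2))) (Function('E')(P) = Add(Add(Pow(P, 2), Pow(P, 2)), -11) = Add(Mul(2, Pow(P, 2)), -11) = Add(-11, Mul(2, Pow(P, 2))))
Function('I')(t) = 382 (Function('I')(t) = Add(18, 364) = 382)
Mul(4278099, Pow(Function('I')(Function('E')(w)), -1)) = Mul(4278099, Pow(382, -1)) = Mul(4278099, Rational(1, 382)) = Rational(4278099, 382)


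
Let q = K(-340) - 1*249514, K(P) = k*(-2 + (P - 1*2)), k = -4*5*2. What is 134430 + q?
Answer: -101324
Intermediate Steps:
k = -40 (k = -20*2 = -40)
K(P) = 160 - 40*P (K(P) = -40*(-2 + (P - 1*2)) = -40*(-2 + (P - 2)) = -40*(-2 + (-2 + P)) = -40*(-4 + P) = 160 - 40*P)
q = -235754 (q = (160 - 40*(-340)) - 1*249514 = (160 + 13600) - 249514 = 13760 - 249514 = -235754)
134430 + q = 134430 - 235754 = -101324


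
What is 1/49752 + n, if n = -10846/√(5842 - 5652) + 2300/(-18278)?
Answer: -57205661/454683528 - 5423*√190/95 ≈ -786.98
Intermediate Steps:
n = -1150/9139 - 5423*√190/95 (n = -10846*√190/190 + 2300*(-1/18278) = -5423*√190/95 - 1150/9139 = -1150/9139 - 5423*√190/95 ≈ -786.98)
1/49752 + n = 1/49752 + (-1150/9139 - 5423*√190/95) = -57205661/454683528 - 5423*√190/95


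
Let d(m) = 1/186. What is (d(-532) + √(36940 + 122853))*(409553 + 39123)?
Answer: 224338/93 + 448676*√159793 ≈ 1.7936e+8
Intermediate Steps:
d(m) = 1/186
(d(-532) + √(36940 + 122853))*(409553 + 39123) = (1/186 + √(36940 + 122853))*(409553 + 39123) = (1/186 + √159793)*448676 = 224338/93 + 448676*√159793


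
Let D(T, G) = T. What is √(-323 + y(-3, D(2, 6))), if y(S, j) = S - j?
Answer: 2*I*√82 ≈ 18.111*I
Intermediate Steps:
√(-323 + y(-3, D(2, 6))) = √(-323 + (-3 - 1*2)) = √(-323 + (-3 - 2)) = √(-323 - 5) = √(-328) = 2*I*√82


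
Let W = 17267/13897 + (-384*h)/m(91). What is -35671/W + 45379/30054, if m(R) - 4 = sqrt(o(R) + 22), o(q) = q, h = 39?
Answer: 14391897193927139985587/1300910505111729486186 + 103169952582113664*sqrt(113)/43285769119309559 ≈ 36.399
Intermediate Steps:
m(R) = 4 + sqrt(22 + R) (m(R) = 4 + sqrt(R + 22) = 4 + sqrt(22 + R))
W = 17267/13897 - 14976/(4 + sqrt(113)) (W = 17267/13897 + (-384*39)/(4 + sqrt(22 + 91)) = 17267*(1/13897) - 14976/(4 + sqrt(113)) = 17267/13897 - 14976/(4 + sqrt(113)) ≈ -1022.4)
-35671/W + 45379/30054 = -35671/(834160787/1348009 - 14976*sqrt(113)/97) + 45379/30054 = 45379/30054 - 35671/(834160787/1348009 - 14976*sqrt(113)/97)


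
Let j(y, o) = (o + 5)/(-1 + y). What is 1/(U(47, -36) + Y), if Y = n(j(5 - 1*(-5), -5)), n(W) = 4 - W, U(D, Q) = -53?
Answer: -1/49 ≈ -0.020408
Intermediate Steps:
j(y, o) = (5 + o)/(-1 + y)
Y = 4 (Y = 4 - (5 - 5)/(-1 + (5 - 1*(-5))) = 4 - 0/(-1 + (5 + 5)) = 4 - 0/(-1 + 10) = 4 - 0/9 = 4 - 1*0 = 4 + 0 = 4)
1/(U(47, -36) + Y) = 1/(-53 + 4) = 1/(-49) = -1/49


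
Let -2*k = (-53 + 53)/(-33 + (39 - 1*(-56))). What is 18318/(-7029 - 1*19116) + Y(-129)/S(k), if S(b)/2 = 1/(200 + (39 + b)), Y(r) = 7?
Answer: 14567983/17430 ≈ 835.80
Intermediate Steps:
k = 0 (k = -(-53 + 53)/(2*(-33 + (39 - 1*(-56)))) = -0/(-33 + (39 + 56)) = -0/(-33 + 95) = -0/62 = -½*0 = 0)
S(b) = 2/(239 + b) (S(b) = 2/(200 + (39 + b)) = 2/(239 + b))
18318/(-7029 - 1*19116) + Y(-129)/S(k) = 18318/(-7029 - 1*19116) + 7/((2/(239 + 0))) = 18318/(-7029 - 19116) + 7/((2/239)) = 18318/(-26145) + 7/((2*(1/239))) = 18318*(-1/26145) + 7/(2/239) = -6106/8715 + 7*(239/2) = -6106/8715 + 1673/2 = 14567983/17430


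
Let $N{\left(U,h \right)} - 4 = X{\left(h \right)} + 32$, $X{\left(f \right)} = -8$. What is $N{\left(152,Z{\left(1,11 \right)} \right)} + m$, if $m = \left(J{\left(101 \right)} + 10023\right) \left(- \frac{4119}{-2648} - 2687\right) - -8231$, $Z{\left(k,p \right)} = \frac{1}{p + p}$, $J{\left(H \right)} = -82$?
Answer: $- \frac{70669147805}{2648} \approx -2.6688 \cdot 10^{7}$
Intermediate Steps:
$Z{\left(k,p \right)} = \frac{1}{2 p}$
$N{\left(U,h \right)} = 28$ ($N{\left(U,h \right)} = 4 + \left(-8 + 32\right) = 4 + 24 = 28$)
$m = - \frac{70669221949}{2648}$ ($m = \left(-82 + 10023\right) \left(- \frac{4119}{-2648} - 2687\right) - -8231 = 9941 \left(\left(-4119\right) \left(- \frac{1}{2648}\right) - 2687\right) + 8231 = 9941 \left(\frac{4119}{2648} - 2687\right) + 8231 = 9941 \left(- \frac{7111057}{2648}\right) + 8231 = - \frac{70691017637}{2648} + 8231 = - \frac{70669221949}{2648} \approx -2.6688 \cdot 10^{7}$)
$N{\left(152,Z{\left(1,11 \right)} \right)} + m = 28 - \frac{70669221949}{2648} = - \frac{70669147805}{2648}$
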